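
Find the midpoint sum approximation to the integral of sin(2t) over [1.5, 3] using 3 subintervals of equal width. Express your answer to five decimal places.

-1.01693

Δt = (3 − 1.5)/3 = 0.5.
Midpoints: 1.75, 2.25, 2.75.
f(1.75) ≈ -0.35078, f(2.25) ≈ -0.97753, f(2.75) ≈ -0.70554.
Sum = Δt · [f(1.75) + f(2.25) + f(2.75)].
Sum ≈ -1.01693.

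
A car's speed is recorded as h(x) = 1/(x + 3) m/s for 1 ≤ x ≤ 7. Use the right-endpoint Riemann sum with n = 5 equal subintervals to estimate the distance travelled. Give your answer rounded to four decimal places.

Δx = (7 − 1)/5 = 1.2.
Right endpoints: 2.2, 3.4, 4.6, 5.8, 7.
h(2.2) = 5/26, h(3.4) = 0.15625, h(4.6) = 5/38, h(5.8) = 5/44, h(7) = 0.1.
Sum = Δx · [h(2.2) + h(3.4) + h(4.6) + h(5.8) + h(7)].
Sum ≈ 0.8325.

0.8325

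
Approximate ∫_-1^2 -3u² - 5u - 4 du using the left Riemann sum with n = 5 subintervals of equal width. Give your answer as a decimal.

-21.84

Δu = (2 − (-1))/5 = 0.6.
Left endpoints: -1, -0.4, 0.2, 0.8, 1.4.
f(-1) = -2, f(-0.4) = -2.48, f(0.2) = -5.12, f(0.8) = -9.92, f(1.4) = -16.88.
Sum = Δu · [f(-1) + f(-0.4) + f(0.2) + f(0.8) + f(1.4)].
Sum = -21.84.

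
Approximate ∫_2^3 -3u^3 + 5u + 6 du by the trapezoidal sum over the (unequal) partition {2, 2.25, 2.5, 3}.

Subinterval widths: 0.25, 0.25, 0.5.
f(2) = -8, f(2.25) = -16.921875, f(2.5) = -28.375, f(3) = -60.
On each subinterval the trapezoid contributes (Δu_i/2)·[f(u_{i-1}) + f(u_i)].
Sum = -30.87109375.

-30.87109375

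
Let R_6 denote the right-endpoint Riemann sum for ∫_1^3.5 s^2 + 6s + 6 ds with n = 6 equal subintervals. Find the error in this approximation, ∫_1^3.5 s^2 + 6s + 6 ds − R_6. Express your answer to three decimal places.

Exact integral: ∫_1^3.5 f(s) ds ≈ 62.70833.
R_6 ≈ 68.24942.
Error ≈ 62.70833 − 68.24942 ≈ -5.541.

-5.541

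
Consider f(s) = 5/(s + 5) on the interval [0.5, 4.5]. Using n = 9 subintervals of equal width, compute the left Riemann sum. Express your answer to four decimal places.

2.8196

Δs = (4.5 − 0.5)/9 = 4/9.
Left endpoints: 0.5, 17/18, 25/18, 11/6, 41/18, 49/18, 19/6, 65/18, 73/18.
f(0.5) = 10/11, f(17/18) = 90/107, f(25/18) = 18/23, f(11/6) = 30/41, f(41/18) = 90/131, f(49/18) = 90/139, f(19/6) = 30/49, f(65/18) = 18/31, f(73/18) = 90/163.
Sum = Δs · [f(0.5) + f(17/18) + f(25/18) + ...].
Sum ≈ 2.8196.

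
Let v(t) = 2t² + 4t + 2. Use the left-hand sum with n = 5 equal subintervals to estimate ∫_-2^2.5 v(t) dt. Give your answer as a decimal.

20.34

Δt = (2.5 − (-2))/5 = 0.9.
Left endpoints: -2, -1.1, -0.2, 0.7, 1.6.
v(-2) = 2, v(-1.1) = 0.02, v(-0.2) = 1.28, v(0.7) = 5.78, v(1.6) = 13.52.
Sum = Δt · [v(-2) + v(-1.1) + v(-0.2) + v(0.7) + v(1.6)].
Sum = 20.34.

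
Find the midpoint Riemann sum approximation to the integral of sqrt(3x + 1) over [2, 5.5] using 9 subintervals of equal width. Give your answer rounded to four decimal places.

Δx = (5.5 − 2)/9 = 7/18.
Midpoints: 79/36, 31/12, 107/36, 121/36, 3.75, 149/36, 163/36, 59/12, 191/36.
f(79/36) ≈ 2.7538, f(31/12) ≈ 2.9580, f(107/36) ≈ 3.1491, f(121/36) ≈ 3.3292, f(3.75) ≈ 3.5000, f(149/36) ≈ 3.6629, f(163/36) ≈ 3.8188, f(59/12) ≈ 3.9686, f(191/36) ≈ 4.1130.
Sum = Δx · [f(79/36) + f(31/12) + f(107/36) + ...].
Sum ≈ 12.1541.

12.1541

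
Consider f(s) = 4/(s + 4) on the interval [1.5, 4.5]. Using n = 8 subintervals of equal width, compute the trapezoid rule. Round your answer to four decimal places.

Δs = (4.5 − 1.5)/8 = 0.375.
f(1.5) = 8/11, f(1.875) = 32/47, f(2.25) = 0.64, f(2.625) = 32/53, f(3) = 4/7, f(3.375) = 32/59, f(3.75) = 16/31, f(4.125) = 32/65, f(4.5) = 8/17.
T_8 = (Δs/2)·[f(s_0) + 2f(s_1) + ... + 2f(s_{7}) + f(s_8)].
Sum ≈ 1.7422.

1.7422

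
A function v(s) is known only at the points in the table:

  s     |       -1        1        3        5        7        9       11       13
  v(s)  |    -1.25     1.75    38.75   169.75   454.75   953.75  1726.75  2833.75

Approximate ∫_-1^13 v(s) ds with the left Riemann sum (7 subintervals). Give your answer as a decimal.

6688.5

Δs = 2.
Sum = 2·[(-1.25) + 1.75 + 38.75 + 169.75 + 454.75 + 953.75 + 1726.75] = 6688.5.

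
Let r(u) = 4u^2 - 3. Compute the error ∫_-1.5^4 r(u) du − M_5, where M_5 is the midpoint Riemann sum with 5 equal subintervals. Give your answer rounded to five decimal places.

2.21833

Exact integral: ∫_-1.5^4 r(u) du ≈ 73.3333333.
M_5 = 71.115.
Error ≈ 73.3333333 − 71.115 ≈ 2.21833.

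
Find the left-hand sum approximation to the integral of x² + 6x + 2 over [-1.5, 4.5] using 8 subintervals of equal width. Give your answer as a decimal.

77.8125

Δx = (4.5 − (-1.5))/8 = 0.75.
Left endpoints: -1.5, -0.75, 0, 0.75, 1.5, 2.25, 3, 3.75.
f(-1.5) = -4.75, f(-0.75) = -1.9375, f(0) = 2, f(0.75) = 7.0625, f(1.5) = 13.25, f(2.25) = 20.5625, f(3) = 29, f(3.75) = 38.5625.
Sum = Δx · [f(-1.5) + f(-0.75) + f(0) + ...].
Sum = 77.8125.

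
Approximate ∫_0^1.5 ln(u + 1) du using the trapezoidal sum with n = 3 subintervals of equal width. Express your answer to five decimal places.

Δu = (1.5 − 0)/3 = 0.5.
f(0) ≈ 0.00000, f(0.5) ≈ 0.40547, f(1) ≈ 0.69315, f(1.5) ≈ 0.91629.
T_3 = (Δu/2)·[f(u_0) + 2f(u_1) + 2f(u_2) + f(u_3)].
Sum ≈ 0.77838.

0.77838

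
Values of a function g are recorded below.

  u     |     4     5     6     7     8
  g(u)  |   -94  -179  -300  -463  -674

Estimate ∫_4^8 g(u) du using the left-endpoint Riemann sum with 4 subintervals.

-1036

Δu = 1.
Sum = 1·[(-94) + (-179) + (-300) + (-463)] = -1036.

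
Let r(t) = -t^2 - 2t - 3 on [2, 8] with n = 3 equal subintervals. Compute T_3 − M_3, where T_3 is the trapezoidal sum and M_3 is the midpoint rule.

T_3 = -250.
M_3 = -244.
T_3 − M_3 = -6.

-6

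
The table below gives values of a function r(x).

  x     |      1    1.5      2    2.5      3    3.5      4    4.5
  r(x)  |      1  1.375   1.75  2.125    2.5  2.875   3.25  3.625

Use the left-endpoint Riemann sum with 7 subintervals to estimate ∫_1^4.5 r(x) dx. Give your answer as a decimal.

Δx = 0.5.
Sum = 0.5·[1 + 1.375 + 1.75 + 2.125 + 2.5 + 2.875 + 3.25] = 7.4375.

7.4375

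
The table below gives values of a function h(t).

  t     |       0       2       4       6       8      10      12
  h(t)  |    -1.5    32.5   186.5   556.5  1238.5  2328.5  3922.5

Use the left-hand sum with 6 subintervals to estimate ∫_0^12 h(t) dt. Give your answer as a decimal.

8682

Δt = 2.
Sum = 2·[(-1.5) + 32.5 + 186.5 + 556.5 + 1238.5 + 2328.5] = 8682.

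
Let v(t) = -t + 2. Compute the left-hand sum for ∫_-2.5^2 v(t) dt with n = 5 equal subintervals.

Δt = (2 − (-2.5))/5 = 0.9.
Left endpoints: -2.5, -1.6, -0.7, 0.2, 1.1.
v(-2.5) = 4.5, v(-1.6) = 3.6, v(-0.7) = 2.7, v(0.2) = 1.8, v(1.1) = 0.9.
Sum = Δt · [v(-2.5) + v(-1.6) + v(-0.7) + v(0.2) + v(1.1)].
Sum = 12.15.

12.15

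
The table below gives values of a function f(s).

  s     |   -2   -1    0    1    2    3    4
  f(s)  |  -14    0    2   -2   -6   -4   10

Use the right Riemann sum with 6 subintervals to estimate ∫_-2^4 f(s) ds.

0

Δs = 1.
Sum = 1·[0 + 2 + (-2) + (-6) + (-4) + 10] = 0.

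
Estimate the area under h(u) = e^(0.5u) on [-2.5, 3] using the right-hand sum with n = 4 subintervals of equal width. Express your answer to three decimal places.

11.602

Δu = (3 − (-2.5))/4 = 1.375.
Right endpoints: -1.125, 0.25, 1.625, 3.
h(-1.125) ≈ 0.570, h(0.25) ≈ 1.133, h(1.625) ≈ 2.254, h(3) ≈ 4.482.
Sum = Δu · [h(-1.125) + h(0.25) + h(1.625) + h(3)].
Sum ≈ 11.602.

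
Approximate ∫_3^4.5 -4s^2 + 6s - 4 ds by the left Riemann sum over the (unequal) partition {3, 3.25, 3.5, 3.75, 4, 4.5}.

-51.625

Subinterval widths: 0.25, 0.25, 0.25, 0.25, 0.5.
Left endpoints: 3, 3.25, 3.5, 3.75, 4.
f(3) = -22, f(3.25) = -26.75, f(3.5) = -32, f(3.75) = -37.75, f(4) = -44.
Sum = Σ Δs_i · f(s_i).
Sum = -51.625.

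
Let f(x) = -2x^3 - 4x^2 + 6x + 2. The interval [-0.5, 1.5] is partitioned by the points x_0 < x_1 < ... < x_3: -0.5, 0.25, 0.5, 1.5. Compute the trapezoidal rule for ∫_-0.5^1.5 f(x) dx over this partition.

0.921875

Subinterval widths: 0.75, 0.25, 1.
f(-0.5) = -1.75, f(0.25) = 3.21875, f(0.5) = 3.75, f(1.5) = -4.75.
On each subinterval the trapezoid contributes (Δx_i/2)·[f(x_{i-1}) + f(x_i)].
Sum = 0.921875.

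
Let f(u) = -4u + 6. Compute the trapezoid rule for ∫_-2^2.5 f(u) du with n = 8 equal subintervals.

22.5

Δu = (2.5 − (-2))/8 = 0.5625.
f(-2) = 14, f(-1.4375) = 11.75, f(-0.875) = 9.5, f(-0.3125) = 7.25, f(0.25) = 5, f(0.8125) = 2.75, f(1.375) = 0.5, f(1.9375) = -1.75, f(2.5) = -4.
T_8 = (Δu/2)·[f(u_0) + 2f(u_1) + ... + 2f(u_{7}) + f(u_8)].
Sum = 22.5.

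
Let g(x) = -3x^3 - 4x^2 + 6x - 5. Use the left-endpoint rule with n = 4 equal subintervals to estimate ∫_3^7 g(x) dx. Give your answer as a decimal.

-1552

Δx = (7 − 3)/4 = 1.
Left endpoints: 3, 4, 5, 6.
g(3) = -104, g(4) = -237, g(5) = -450, g(6) = -761.
Sum = Δx · [g(3) + g(4) + g(5) + g(6)].
Sum = -1552.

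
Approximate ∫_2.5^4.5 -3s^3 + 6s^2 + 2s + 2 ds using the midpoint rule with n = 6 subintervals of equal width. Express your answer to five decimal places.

-108.77778

Δs = (4.5 − 2.5)/6 = 1/3.
Midpoints: 8/3, 3, 10/3, 11/3, 4, 13/3.
f(8/3) = -62/9, f(3) = -19, f(10/3) = -322/9, f(11/3) = -521/9, f(4) = -86, f(13/3) = -1087/9.
Sum = Δs · [f(8/3) + f(3) + f(10/3) + ...].
Sum ≈ -108.77778.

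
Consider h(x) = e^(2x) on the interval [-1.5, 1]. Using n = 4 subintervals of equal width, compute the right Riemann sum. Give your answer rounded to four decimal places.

6.4290

Δx = (1 − (-1.5))/4 = 0.625.
Right endpoints: -0.875, -0.25, 0.375, 1.
h(-0.875) ≈ 0.1738, h(-0.25) ≈ 0.6065, h(0.375) ≈ 2.1170, h(1) ≈ 7.3891.
Sum = Δx · [h(-0.875) + h(-0.25) + h(0.375) + h(1)].
Sum ≈ 6.4290.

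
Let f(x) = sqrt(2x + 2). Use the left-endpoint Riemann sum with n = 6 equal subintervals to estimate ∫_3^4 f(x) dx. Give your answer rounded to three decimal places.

Δx = (4 − 3)/6 = 1/6.
Left endpoints: 3, 19/6, 10/3, 3.5, 11/3, 23/6.
f(3) ≈ 2.828, f(19/6) ≈ 2.887, f(10/3) ≈ 2.944, f(3.5) ≈ 3.000, f(11/3) ≈ 3.055, f(23/6) ≈ 3.109.
Sum = Δx · [f(3) + f(19/6) + f(10/3) + ...].
Sum ≈ 2.971.

2.971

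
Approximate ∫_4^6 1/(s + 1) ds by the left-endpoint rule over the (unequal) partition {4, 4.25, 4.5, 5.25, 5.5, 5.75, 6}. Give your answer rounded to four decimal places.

Subinterval widths: 0.25, 0.25, 0.75, 0.25, 0.25, 0.25.
Left endpoints: 4, 4.25, 4.5, 5.25, 5.5, 5.75.
f(4) = 0.2, f(4.25) = 4/21, f(4.5) = 2/11, f(5.25) = 0.16, f(5.5) = 2/13, f(5.75) = 4/27.
Sum = Σ Δs_i · f(s_i).
Sum ≈ 0.3495.

0.3495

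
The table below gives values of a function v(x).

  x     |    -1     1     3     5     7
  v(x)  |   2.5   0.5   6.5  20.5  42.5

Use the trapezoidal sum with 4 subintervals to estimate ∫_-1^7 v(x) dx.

100

Δx = 2.
T_4 = (2/2)·[2.5 + 2·0.5 + 2·6.5 + 2·20.5 + 42.5] = 100.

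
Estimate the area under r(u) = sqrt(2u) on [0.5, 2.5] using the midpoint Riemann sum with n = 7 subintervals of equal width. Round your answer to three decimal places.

Δu = (2.5 − 0.5)/7 = 2/7.
Midpoints: 9/14, 13/14, 17/14, 1.5, 25/14, 29/14, 33/14.
r(9/14) ≈ 1.134, r(13/14) ≈ 1.363, r(17/14) ≈ 1.558, r(1.5) ≈ 1.732, r(25/14) ≈ 1.890, r(29/14) ≈ 2.035, r(33/14) ≈ 2.171.
Sum = Δu · [r(9/14) + r(13/14) + r(17/14) + ...].
Sum ≈ 3.395.

3.395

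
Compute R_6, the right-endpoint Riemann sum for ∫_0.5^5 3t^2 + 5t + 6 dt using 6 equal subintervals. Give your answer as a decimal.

Δt = (5 − 0.5)/6 = 0.75.
Right endpoints: 1.25, 2, 2.75, 3.5, 4.25, 5.
f(1.25) = 16.9375, f(2) = 28, f(2.75) = 42.4375, f(3.5) = 60.25, f(4.25) = 81.4375, f(5) = 106.
Sum = Δt · [f(1.25) + f(2) + f(2.75) + ...].
Sum = 251.296875.

251.296875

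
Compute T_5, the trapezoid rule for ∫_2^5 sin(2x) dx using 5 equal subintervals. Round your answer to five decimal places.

Δx = (5 − 2)/5 = 0.6.
f(2) ≈ -0.75680, f(2.6) ≈ -0.88345, f(3.2) ≈ 0.11655, f(3.8) ≈ 0.96792, f(4.4) ≈ 0.58492, f(5) ≈ -0.54402.
T_5 = (Δx/2)·[f(x_0) + 2f(x_1) + ... + 2f(x_{4}) + f(x_5)].
Sum ≈ 0.08131.

0.08131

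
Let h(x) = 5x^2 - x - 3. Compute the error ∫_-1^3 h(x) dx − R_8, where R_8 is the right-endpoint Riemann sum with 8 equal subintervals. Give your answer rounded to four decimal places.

-9.8333

Exact integral: ∫_-1^3 h(x) dx ≈ 30.666667.
R_8 = 40.5.
Error ≈ 30.666667 − 40.5 ≈ -9.8333.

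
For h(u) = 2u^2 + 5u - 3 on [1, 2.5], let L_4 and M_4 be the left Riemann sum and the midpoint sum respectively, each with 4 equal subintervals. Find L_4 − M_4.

L_4 = 15.0703125.
M_4 = 18.33984375.
L_4 − M_4 = -3.26953125.

-3.26953125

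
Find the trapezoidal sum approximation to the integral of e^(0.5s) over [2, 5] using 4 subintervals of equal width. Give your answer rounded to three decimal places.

Δs = (5 − 2)/4 = 0.75.
f(2) ≈ 2.718, f(2.75) ≈ 3.955, f(3.5) ≈ 5.755, f(4.25) ≈ 8.373, f(5) ≈ 12.182.
T_4 = (Δs/2)·[f(s_0) + 2f(s_1) + 2f(s_2) + 2f(s_3) + f(s_4)].
Sum ≈ 19.150.

19.150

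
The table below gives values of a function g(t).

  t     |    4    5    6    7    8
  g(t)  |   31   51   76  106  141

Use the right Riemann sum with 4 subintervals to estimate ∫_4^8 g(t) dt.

Δt = 1.
Sum = 1·[51 + 76 + 106 + 141] = 374.

374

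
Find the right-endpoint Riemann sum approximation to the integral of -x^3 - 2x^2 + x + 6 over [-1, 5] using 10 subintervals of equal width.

-245.28

Δx = (5 − (-1))/10 = 0.6.
Right endpoints: -0.4, 0.2, 0.8, 1.4, 2, 2.6, 3.2, 3.8, 4.4, 5.
f(-0.4) = 5.344, f(0.2) = 6.112, f(0.8) = 5.008, f(1.4) = 0.736, f(2) = -8, f(2.6) = -22.496, f(3.2) = -44.048, f(3.8) = -73.952, f(4.4) = -113.504, f(5) = -164.
Sum = Δx · [f(-0.4) + f(0.2) + f(0.8) + ...].
Sum = -245.28.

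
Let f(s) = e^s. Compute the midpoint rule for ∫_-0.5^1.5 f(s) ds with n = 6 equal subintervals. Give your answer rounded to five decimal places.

Δs = (1.5 − (-0.5))/6 = 1/3.
Midpoints: -1/3, 0, 1/3, 2/3, 1, 4/3.
f(-1/3) ≈ 0.71653, f(0) ≈ 1.00000, f(1/3) ≈ 1.39561, f(2/3) ≈ 1.94773, f(1) ≈ 2.71828, f(4/3) ≈ 3.79367.
Sum = Δs · [f(-1/3) + f(0) + f(1/3) + ...].
Sum ≈ 3.85728.

3.85728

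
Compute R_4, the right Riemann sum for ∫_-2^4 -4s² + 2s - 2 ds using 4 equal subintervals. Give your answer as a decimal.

Δs = (4 − (-2))/4 = 1.5.
Right endpoints: -0.5, 1, 2.5, 4.
f(-0.5) = -4, f(1) = -4, f(2.5) = -22, f(4) = -58.
Sum = Δs · [f(-0.5) + f(1) + f(2.5) + f(4)].
Sum = -132.

-132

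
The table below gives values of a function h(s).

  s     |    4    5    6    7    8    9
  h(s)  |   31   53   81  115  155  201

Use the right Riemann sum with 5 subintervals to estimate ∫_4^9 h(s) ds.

Δs = 1.
Sum = 1·[53 + 81 + 115 + 155 + 201] = 605.

605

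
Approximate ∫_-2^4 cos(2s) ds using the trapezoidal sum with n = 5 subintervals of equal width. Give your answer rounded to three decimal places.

0.054

Δs = (4 − (-2))/5 = 1.2.
f(-2) ≈ -0.654, f(-0.8) ≈ -0.029, f(0.4) ≈ 0.697, f(1.6) ≈ -0.998, f(2.8) ≈ 0.776, f(4) ≈ -0.146.
T_5 = (Δs/2)·[f(s_0) + 2f(s_1) + ... + 2f(s_{4}) + f(s_5)].
Sum ≈ 0.054.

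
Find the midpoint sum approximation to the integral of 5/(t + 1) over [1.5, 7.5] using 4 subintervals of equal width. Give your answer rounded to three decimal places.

Δt = (7.5 − 1.5)/4 = 1.5.
Midpoints: 2.25, 3.75, 5.25, 6.75.
f(2.25) = 20/13, f(3.75) = 20/19, f(5.25) = 0.8, f(6.75) = 20/31.
Sum = Δt · [f(2.25) + f(3.75) + f(5.25) + f(6.75)].
Sum ≈ 6.054.

6.054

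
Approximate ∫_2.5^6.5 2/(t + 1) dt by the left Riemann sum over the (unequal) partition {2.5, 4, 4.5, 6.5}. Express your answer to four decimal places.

Subinterval widths: 1.5, 0.5, 2.
Left endpoints: 2.5, 4, 4.5.
f(2.5) = 4/7, f(4) = 0.4, f(4.5) = 4/11.
Sum = Σ Δt_i · f(t_i).
Sum ≈ 1.7844.

1.7844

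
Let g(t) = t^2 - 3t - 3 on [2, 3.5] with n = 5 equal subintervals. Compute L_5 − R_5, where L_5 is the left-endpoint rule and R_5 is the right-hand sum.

L_5 = -5.79.
R_5 = -4.665.
L_5 − R_5 = -1.125.

-1.125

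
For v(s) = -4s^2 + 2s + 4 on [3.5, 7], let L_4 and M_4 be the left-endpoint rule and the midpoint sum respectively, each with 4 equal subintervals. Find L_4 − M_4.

L_4 = -289.953125.
M_4 = -348.5234375.
L_4 − M_4 = 58.5703125.

58.5703125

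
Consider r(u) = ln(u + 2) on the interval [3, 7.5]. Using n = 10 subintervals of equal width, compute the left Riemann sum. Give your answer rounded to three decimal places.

Δu = (7.5 − 3)/10 = 0.45.
Left endpoints: 3, 3.45, 3.9, 4.35, 4.8, 5.25, 5.7, 6.15, 6.6, 7.05.
r(3) ≈ 1.609, r(3.45) ≈ 1.696, r(3.9) ≈ 1.775, r(4.35) ≈ 1.848, r(4.8) ≈ 1.917, r(5.25) ≈ 1.981, r(5.7) ≈ 2.041, r(6.15) ≈ 2.098, r(6.6) ≈ 2.152, r(7.05) ≈ 2.203.
Sum = Δu · [r(3) + r(3.45) + r(3.9) + ...].
Sum ≈ 8.694.

8.694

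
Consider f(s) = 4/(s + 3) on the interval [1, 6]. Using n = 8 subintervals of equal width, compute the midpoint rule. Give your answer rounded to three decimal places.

Δs = (6 − 1)/8 = 0.625.
Midpoints: 1.3125, 1.9375, 2.5625, 3.1875, 3.8125, 4.4375, 5.0625, 5.6875.
f(1.3125) = 64/69, f(1.9375) = 64/79, f(2.5625) = 64/89, f(3.1875) = 64/99, f(3.8125) = 64/109, f(4.4375) = 64/119, f(5.0625) = 64/129, f(5.6875) = 64/139.
Sum = Δs · [f(1.3125) + f(1.9375) + f(2.5625) + ...].
Sum ≈ 3.240.

3.240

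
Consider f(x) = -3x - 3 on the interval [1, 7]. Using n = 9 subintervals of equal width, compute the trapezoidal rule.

Δx = (7 − 1)/9 = 2/3.
f(1) = -6, f(5/3) = -8, f(7/3) = -10, f(3) = -12, f(11/3) = -14, f(13/3) = -16, f(5) = -18, f(17/3) = -20, f(19/3) = -22, f(7) = -24.
T_9 = (Δx/2)·[f(x_0) + 2f(x_1) + ... + 2f(x_{8}) + f(x_9)].
Sum = -90.

-90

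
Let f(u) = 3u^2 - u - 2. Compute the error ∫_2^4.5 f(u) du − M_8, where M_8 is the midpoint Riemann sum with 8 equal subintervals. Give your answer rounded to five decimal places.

Exact integral: ∫_2^4.5 f(u) du = 70.
M_8 ≈ 69.9389648.
Error ≈ 70 − 69.9389648 ≈ 0.06104.

0.06104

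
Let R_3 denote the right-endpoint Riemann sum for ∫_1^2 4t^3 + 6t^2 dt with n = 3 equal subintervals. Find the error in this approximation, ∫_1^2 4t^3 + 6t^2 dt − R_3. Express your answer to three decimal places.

-8.111

Exact integral: ∫_1^2 f(t) dt = 29.
R_3 ≈ 37.11111.
Error ≈ 29 − 37.11111 ≈ -8.111.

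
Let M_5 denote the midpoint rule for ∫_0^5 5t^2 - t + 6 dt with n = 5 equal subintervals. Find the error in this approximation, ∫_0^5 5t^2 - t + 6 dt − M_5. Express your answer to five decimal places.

2.08333

Exact integral: ∫_0^5 f(t) dt ≈ 225.8333333.
M_5 = 223.75.
Error ≈ 225.8333333 − 223.75 ≈ 2.08333.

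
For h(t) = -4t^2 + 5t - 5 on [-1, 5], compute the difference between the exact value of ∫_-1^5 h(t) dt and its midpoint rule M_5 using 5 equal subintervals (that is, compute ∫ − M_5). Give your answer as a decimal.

-2.88

Exact integral: ∫_-1^5 h(t) dt = -138.
M_5 = -135.12.
Error = -138 − (-135.12) = -2.88.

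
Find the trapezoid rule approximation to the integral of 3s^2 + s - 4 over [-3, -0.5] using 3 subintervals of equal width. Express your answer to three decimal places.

13.368

Δs = (-0.5 − (-3))/3 = 5/6.
f(-3) = 20, f(-13/6) = 95/12, f(-4/3) = 0, f(-0.5) = -3.75.
T_3 = (Δs/2)·[f(s_0) + 2f(s_1) + 2f(s_2) + f(s_3)].
Sum ≈ 13.368.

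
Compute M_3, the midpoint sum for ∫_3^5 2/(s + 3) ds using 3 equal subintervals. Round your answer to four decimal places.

Δs = (5 − 3)/3 = 2/3.
Midpoints: 10/3, 4, 14/3.
f(10/3) = 6/19, f(4) = 2/7, f(14/3) = 6/23.
Sum = Δs · [f(10/3) + f(4) + f(14/3)].
Sum ≈ 0.5749.

0.5749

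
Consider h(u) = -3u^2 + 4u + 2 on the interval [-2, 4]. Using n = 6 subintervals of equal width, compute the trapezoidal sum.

Δu = (4 − (-2))/6 = 1.
h(-2) = -18, h(-1) = -5, h(0) = 2, h(1) = 3, h(2) = -2, h(3) = -13, h(4) = -30.
T_6 = (Δu/2)·[h(u_0) + 2h(u_1) + ... + 2h(u_{5}) + h(u_6)].
Sum = -39.

-39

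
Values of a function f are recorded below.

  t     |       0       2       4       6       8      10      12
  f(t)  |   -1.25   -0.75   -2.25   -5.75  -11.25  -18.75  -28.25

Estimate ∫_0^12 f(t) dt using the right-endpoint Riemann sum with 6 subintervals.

-134

Δt = 2.
Sum = 2·[(-0.75) + (-2.25) + (-5.75) + (-11.25) + (-18.75) + (-28.25)] = -134.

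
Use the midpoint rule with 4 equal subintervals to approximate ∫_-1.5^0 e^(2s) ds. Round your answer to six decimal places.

0.464151

Δs = (0 − (-1.5))/4 = 0.375.
Midpoints: -1.3125, -0.9375, -0.5625, -0.1875.
f(-1.3125) ≈ 0.072440, f(-0.9375) ≈ 0.153355, f(-0.5625) ≈ 0.324652, f(-0.1875) ≈ 0.687289.
Sum = Δs · [f(-1.3125) + f(-0.9375) + f(-0.5625) + f(-0.1875)].
Sum ≈ 0.464151.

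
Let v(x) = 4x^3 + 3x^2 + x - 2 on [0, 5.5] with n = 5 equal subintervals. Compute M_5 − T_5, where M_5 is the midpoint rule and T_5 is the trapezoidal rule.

M_5 = 1065.5975.
T_5 = 1125.4925.
M_5 − T_5 = -59.895.

-59.895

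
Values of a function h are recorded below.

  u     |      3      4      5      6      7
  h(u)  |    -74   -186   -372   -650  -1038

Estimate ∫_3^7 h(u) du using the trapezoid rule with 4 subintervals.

Δu = 1.
T_4 = (1/2)·[(-74) + 2·(-186) + 2·(-372) + 2·(-650) + (-1038)] = -1764.

-1764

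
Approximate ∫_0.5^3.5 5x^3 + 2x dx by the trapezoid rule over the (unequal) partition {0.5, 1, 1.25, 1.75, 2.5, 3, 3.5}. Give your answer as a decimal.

204.36328125

Subinterval widths: 0.5, 0.25, 0.5, 0.75, 0.5, 0.5.
f(0.5) = 1.625, f(1) = 7, f(1.25) = 12.265625, f(1.75) = 30.296875, f(2.5) = 83.125, f(3) = 141, f(3.5) = 221.375.
On each subinterval the trapezoid contributes (Δx_i/2)·[f(x_{i-1}) + f(x_i)].
Sum = 204.36328125.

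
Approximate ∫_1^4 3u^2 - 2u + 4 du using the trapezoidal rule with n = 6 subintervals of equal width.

Δu = (4 − 1)/6 = 0.5.
f(1) = 5, f(1.5) = 7.75, f(2) = 12, f(2.5) = 17.75, f(3) = 25, f(3.5) = 33.75, f(4) = 44.
T_6 = (Δu/2)·[f(u_0) + 2f(u_1) + ... + 2f(u_{5}) + f(u_6)].
Sum = 60.375.

60.375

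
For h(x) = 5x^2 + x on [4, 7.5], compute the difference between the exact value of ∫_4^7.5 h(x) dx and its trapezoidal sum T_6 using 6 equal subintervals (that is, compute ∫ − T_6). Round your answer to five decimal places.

-0.99248

Exact integral: ∫_4^7.5 h(x) dx ≈ 616.5833333.
T_6 ≈ 617.5758102.
Error ≈ 616.5833333 − 617.5758102 ≈ -0.99248.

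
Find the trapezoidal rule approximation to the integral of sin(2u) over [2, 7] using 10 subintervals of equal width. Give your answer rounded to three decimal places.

Δu = (7 − 2)/10 = 0.5.
f(2) ≈ -0.757, f(2.5) ≈ -0.959, f(3) ≈ -0.279, f(3.5) ≈ 0.657, f(4) ≈ 0.989, f(4.5) ≈ 0.412, f(5) ≈ -0.544, f(5.5) ≈ -1.000, f(6) ≈ -0.537, f(6.5) ≈ 0.420, f(7) ≈ 0.991.
T_10 = (Δu/2)·[f(u_0) + 2f(u_1) + ... + 2f(u_{9}) + f(u_10)].
Sum ≈ -0.362.

-0.362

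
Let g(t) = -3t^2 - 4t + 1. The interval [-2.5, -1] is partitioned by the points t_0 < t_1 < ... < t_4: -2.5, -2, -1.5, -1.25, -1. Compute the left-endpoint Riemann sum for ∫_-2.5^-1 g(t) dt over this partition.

Subinterval widths: 0.5, 0.5, 0.25, 0.25.
Left endpoints: -2.5, -2, -1.5, -1.25.
g(-2.5) = -7.75, g(-2) = -3, g(-1.5) = 0.25, g(-1.25) = 1.3125.
Sum = Σ Δt_i · g(t_i).
Sum = -4.984375.

-4.984375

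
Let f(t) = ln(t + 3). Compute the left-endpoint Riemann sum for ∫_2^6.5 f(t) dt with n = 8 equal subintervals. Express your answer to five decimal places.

Δt = (6.5 − 2)/8 = 0.5625.
Left endpoints: 2, 2.5625, 3.125, 3.6875, 4.25, 4.8125, 5.375, 5.9375.
f(2) ≈ 1.60944, f(2.5625) ≈ 1.71605, f(3.125) ≈ 1.81238, f(3.6875) ≈ 1.90024, f(4.25) ≈ 1.98100, f(4.8125) ≈ 2.05573, f(5.375) ≈ 2.12525, f(5.9375) ≈ 2.19026.
Sum = Δt · [f(2) + f(2.5625) + f(3.125) + ...].
Sum ≈ 8.65707.

8.65707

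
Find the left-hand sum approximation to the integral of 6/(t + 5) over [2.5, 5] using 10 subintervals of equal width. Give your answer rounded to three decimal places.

1.751

Δt = (5 − 2.5)/10 = 0.25.
Left endpoints: 2.5, 2.75, 3, 3.25, 3.5, 3.75, 4, 4.25, 4.5, 4.75.
f(2.5) = 0.8, f(2.75) = 24/31, f(3) = 0.75, f(3.25) = 8/11, f(3.5) = 12/17, f(3.75) = 24/35, f(4) = 2/3, f(4.25) = 24/37, f(4.5) = 12/19, f(4.75) = 8/13.
Sum = Δt · [f(2.5) + f(2.75) + f(3) + ...].
Sum ≈ 1.751.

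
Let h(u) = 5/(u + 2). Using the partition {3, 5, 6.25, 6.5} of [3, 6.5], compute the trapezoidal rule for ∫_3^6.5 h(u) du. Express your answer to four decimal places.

Subinterval widths: 2, 1.25, 0.25.
h(3) = 1, h(5) = 5/7, h(6.25) = 20/33, h(6.5) = 10/17.
On each subinterval the trapezoid contributes (Δu_i/2)·[h(u_{i-1}) + h(u_i)].
Sum ≈ 2.6888.

2.6888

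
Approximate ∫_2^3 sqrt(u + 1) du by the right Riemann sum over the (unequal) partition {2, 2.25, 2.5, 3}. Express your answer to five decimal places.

Subinterval widths: 0.25, 0.25, 0.5.
Right endpoints: 2.25, 2.5, 3.
f(2.25) ≈ 1.80278, f(2.5) ≈ 1.87083, f(3) ≈ 2.00000.
Sum = Σ Δu_i · f(u_i).
Sum ≈ 1.91840.

1.91840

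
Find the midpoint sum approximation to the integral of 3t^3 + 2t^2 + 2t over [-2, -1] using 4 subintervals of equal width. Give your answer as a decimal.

Δt = (-1 − (-2))/4 = 0.25.
Midpoints: -1.875, -1.625, -1.375, -1.125.
f(-1.875) = -8445/512, f(-1.625) = -5551/512, f(-1.375) = -3465/512, f(-1.125) = -2043/512.
Sum = Δt · [f(-1.875) + f(-1.625) + f(-1.375) + f(-1.125)].
Sum = -9.5234375.

-9.5234375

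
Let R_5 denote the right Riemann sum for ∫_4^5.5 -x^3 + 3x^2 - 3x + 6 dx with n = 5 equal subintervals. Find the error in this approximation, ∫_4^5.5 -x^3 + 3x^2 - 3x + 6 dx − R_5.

9.871875

Exact integral: ∫_4^5.5 f(x) dx = -74.765625.
R_5 = -84.6375.
Error = -74.765625 − (-84.6375) = 9.871875.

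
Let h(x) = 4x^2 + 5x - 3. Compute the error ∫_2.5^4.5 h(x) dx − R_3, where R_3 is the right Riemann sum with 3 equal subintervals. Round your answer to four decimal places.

Exact integral: ∫_2.5^4.5 h(x) dx ≈ 129.666667.
R_3 ≈ 152.259259.
Error ≈ 129.666667 − 152.259259 ≈ -22.5926.

-22.5926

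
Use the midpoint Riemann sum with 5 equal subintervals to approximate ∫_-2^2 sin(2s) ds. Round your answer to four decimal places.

Δs = (2 − (-2))/5 = 0.8.
Midpoints: -1.6, -0.8, 0, 0.8, 1.6.
f(-1.6) ≈ 0.0584, f(-0.8) ≈ -0.9996, f(0) ≈ 0.0000, f(0.8) ≈ 0.9996, f(1.6) ≈ -0.0584.
Sum = Δs · [f(-1.6) + f(-0.8) + f(0) + f(0.8) + f(1.6)].
Sum ≈ 0.0000.

0.0000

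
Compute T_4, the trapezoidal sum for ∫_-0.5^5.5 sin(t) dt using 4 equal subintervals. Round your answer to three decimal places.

Δt = (5.5 − (-0.5))/4 = 1.5.
f(-0.5) ≈ -0.479, f(1) ≈ 0.841, f(2.5) ≈ 0.598, f(4) ≈ -0.757, f(5.5) ≈ -0.706.
T_4 = (Δt/2)·[f(t_0) + 2f(t_1) + 2f(t_2) + 2f(t_3) + f(t_4)].
Sum ≈ 0.136.

0.136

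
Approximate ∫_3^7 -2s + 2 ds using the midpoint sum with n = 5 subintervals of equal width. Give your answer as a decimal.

Δs = (7 − 3)/5 = 0.8.
Midpoints: 3.4, 4.2, 5, 5.8, 6.6.
f(3.4) = -4.8, f(4.2) = -6.4, f(5) = -8, f(5.8) = -9.6, f(6.6) = -11.2.
Sum = Δs · [f(3.4) + f(4.2) + f(5) + f(5.8) + f(6.6)].
Sum = -32.

-32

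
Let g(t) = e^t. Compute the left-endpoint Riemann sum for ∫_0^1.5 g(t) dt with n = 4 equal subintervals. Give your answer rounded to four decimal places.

2.8696

Δt = (1.5 − 0)/4 = 0.375.
Left endpoints: 0, 0.375, 0.75, 1.125.
g(0) ≈ 1.0000, g(0.375) ≈ 1.4550, g(0.75) ≈ 2.1170, g(1.125) ≈ 3.0802.
Sum = Δt · [g(0) + g(0.375) + g(0.75) + g(1.125)].
Sum ≈ 2.8696.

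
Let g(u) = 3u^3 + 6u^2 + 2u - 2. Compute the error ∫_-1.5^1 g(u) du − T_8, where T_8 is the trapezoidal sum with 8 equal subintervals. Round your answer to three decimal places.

Exact integral: ∫_-1.5^1 g(u) du = -0.546875.
T_8 ≈ -0.39429.
Error ≈ -0.546875 − (-0.39429) ≈ -0.153.

-0.153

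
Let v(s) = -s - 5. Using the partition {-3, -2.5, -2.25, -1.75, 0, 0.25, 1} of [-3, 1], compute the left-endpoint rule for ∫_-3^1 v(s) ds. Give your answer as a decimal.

-13.875

Subinterval widths: 0.5, 0.25, 0.5, 1.75, 0.25, 0.75.
Left endpoints: -3, -2.5, -2.25, -1.75, 0, 0.25.
v(-3) = -2, v(-2.5) = -2.5, v(-2.25) = -2.75, v(-1.75) = -3.25, v(0) = -5, v(0.25) = -5.25.
Sum = Σ Δs_i · v(s_i).
Sum = -13.875.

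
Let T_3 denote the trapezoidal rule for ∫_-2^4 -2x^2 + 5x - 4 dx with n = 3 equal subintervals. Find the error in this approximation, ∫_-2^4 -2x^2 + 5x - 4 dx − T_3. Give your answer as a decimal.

Exact integral: ∫_-2^4 f(x) dx = -42.
T_3 = -50.
Error = -42 − (-50) = 8.

8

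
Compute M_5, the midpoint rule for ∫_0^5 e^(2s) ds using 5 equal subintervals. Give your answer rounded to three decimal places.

9370.934

Δs = (5 − 0)/5 = 1.
Midpoints: 0.5, 1.5, 2.5, 3.5, 4.5.
f(0.5) ≈ 2.718, f(1.5) ≈ 20.086, f(2.5) ≈ 148.413, f(3.5) ≈ 1096.633, f(4.5) ≈ 8103.084.
Sum = Δs · [f(0.5) + f(1.5) + f(2.5) + f(3.5) + f(4.5)].
Sum ≈ 9370.934.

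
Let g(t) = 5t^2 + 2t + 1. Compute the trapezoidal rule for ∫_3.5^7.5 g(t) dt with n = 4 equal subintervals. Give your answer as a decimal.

683

Δt = (7.5 − 3.5)/4 = 1.
g(3.5) = 69.25, g(4.5) = 111.25, g(5.5) = 163.25, g(6.5) = 225.25, g(7.5) = 297.25.
T_4 = (Δt/2)·[g(t_0) + 2g(t_1) + 2g(t_2) + 2g(t_3) + g(t_4)].
Sum = 683.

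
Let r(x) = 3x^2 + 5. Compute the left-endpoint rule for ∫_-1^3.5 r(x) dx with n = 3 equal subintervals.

Δx = (3.5 − (-1))/3 = 1.5.
Left endpoints: -1, 0.5, 2.
r(-1) = 8, r(0.5) = 5.75, r(2) = 17.
Sum = Δx · [r(-1) + r(0.5) + r(2)].
Sum = 46.125.

46.125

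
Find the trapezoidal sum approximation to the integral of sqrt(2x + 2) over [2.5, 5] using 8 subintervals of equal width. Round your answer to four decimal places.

7.6823

Δx = (5 − 2.5)/8 = 0.3125.
f(2.5) ≈ 2.6458, f(2.8125) ≈ 2.7613, f(3.125) ≈ 2.8723, f(3.4375) ≈ 2.9791, f(3.75) ≈ 3.0822, f(4.0625) ≈ 3.1820, f(4.375) ≈ 3.2787, f(4.6875) ≈ 3.3727, f(5) ≈ 3.4641.
T_8 = (Δx/2)·[f(x_0) + 2f(x_1) + ... + 2f(x_{7}) + f(x_8)].
Sum ≈ 7.6823.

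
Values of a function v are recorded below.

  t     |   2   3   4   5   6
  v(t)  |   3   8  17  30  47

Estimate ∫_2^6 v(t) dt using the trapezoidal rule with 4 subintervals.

Δt = 1.
T_4 = (1/2)·[3 + 2·8 + 2·17 + 2·30 + 47] = 80.

80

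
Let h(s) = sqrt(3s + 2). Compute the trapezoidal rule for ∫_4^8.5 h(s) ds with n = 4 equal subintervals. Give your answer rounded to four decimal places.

20.3941

Δs = (8.5 − 4)/4 = 1.125.
h(4) ≈ 3.7417, h(5.125) ≈ 4.1683, h(6.25) ≈ 4.5552, h(7.375) ≈ 4.9117, h(8.5) ≈ 5.2440.
T_4 = (Δs/2)·[h(s_0) + 2h(s_1) + 2h(s_2) + 2h(s_3) + h(s_4)].
Sum ≈ 20.3941.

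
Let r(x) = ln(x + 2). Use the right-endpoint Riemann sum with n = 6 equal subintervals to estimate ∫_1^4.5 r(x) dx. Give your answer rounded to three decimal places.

5.591

Δx = (4.5 − 1)/6 = 7/12.
Right endpoints: 19/12, 13/6, 2.75, 10/3, 47/12, 4.5.
r(19/12) ≈ 1.276, r(13/6) ≈ 1.427, r(2.75) ≈ 1.558, r(10/3) ≈ 1.674, r(47/12) ≈ 1.778, r(4.5) ≈ 1.872.
Sum = Δx · [r(19/12) + r(13/6) + r(2.75) + ...].
Sum ≈ 5.591.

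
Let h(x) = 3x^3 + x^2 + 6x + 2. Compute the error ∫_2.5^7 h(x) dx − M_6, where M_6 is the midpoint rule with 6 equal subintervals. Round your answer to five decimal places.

Exact integral: ∫_2.5^7 h(x) dx = 2017.828125.
M_6 ≈ 2008.5996094.
Error ≈ 2017.828125 − 2008.5996094 ≈ 9.22852.

9.22852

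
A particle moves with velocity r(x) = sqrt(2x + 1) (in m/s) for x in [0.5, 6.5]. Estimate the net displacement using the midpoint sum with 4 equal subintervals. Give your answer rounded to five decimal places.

16.55712

Δx = (6.5 − 0.5)/4 = 1.5.
Midpoints: 1.25, 2.75, 4.25, 5.75.
r(1.25) ≈ 1.87083, r(2.75) ≈ 2.54951, r(4.25) ≈ 3.08221, r(5.75) ≈ 3.53553.
Sum = Δx · [r(1.25) + r(2.75) + r(4.25) + r(5.75)].
Sum ≈ 16.55712.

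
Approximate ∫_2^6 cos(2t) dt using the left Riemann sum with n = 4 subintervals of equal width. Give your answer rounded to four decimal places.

-0.6780

Δt = (6 − 2)/4 = 1.
Left endpoints: 2, 3, 4, 5.
f(2) ≈ -0.6536, f(3) ≈ 0.9602, f(4) ≈ -0.1455, f(5) ≈ -0.8391.
Sum = Δt · [f(2) + f(3) + f(4) + f(5)].
Sum ≈ -0.6780.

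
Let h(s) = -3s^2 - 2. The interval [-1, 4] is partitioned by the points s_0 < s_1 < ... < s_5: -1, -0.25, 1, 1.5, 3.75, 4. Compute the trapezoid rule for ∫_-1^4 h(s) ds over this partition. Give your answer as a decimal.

Subinterval widths: 0.75, 1.25, 0.5, 2.25, 0.25.
h(-1) = -5, h(-0.25) = -2.1875, h(1) = -5, h(1.5) = -8.75, h(3.75) = -44.1875, h(4) = -50.
On each subinterval the trapezoid contributes (Δs_i/2)·[h(s_{i-1}) + h(s_i)].
Sum = -81.953125.

-81.953125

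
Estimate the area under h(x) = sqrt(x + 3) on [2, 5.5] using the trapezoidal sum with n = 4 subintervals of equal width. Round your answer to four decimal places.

9.0641

Δx = (5.5 − 2)/4 = 0.875.
h(2) ≈ 2.2361, h(2.875) ≈ 2.4238, h(3.75) ≈ 2.5981, h(4.625) ≈ 2.7613, h(5.5) ≈ 2.9155.
T_4 = (Δx/2)·[h(x_0) + 2h(x_1) + 2h(x_2) + 2h(x_3) + h(x_4)].
Sum ≈ 9.0641.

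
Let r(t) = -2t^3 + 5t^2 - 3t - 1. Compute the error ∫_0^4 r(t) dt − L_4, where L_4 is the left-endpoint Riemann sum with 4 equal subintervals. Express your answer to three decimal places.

-25.333

Exact integral: ∫_0^4 r(t) dt ≈ -49.33333.
L_4 = -24.
Error ≈ -49.33333 − (-24) ≈ -25.333.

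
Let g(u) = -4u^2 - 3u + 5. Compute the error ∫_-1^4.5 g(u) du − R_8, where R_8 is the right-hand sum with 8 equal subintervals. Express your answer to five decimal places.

33.87370

Exact integral: ∫_-1^4.5 g(u) du ≈ -124.2083333.
R_8 = -158.08203125.
Error ≈ -124.2083333 − (-158.08203125) ≈ 33.87370.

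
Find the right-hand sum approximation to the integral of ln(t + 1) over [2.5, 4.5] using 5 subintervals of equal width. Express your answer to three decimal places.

3.080

Δt = (4.5 − 2.5)/5 = 0.4.
Right endpoints: 2.9, 3.3, 3.7, 4.1, 4.5.
f(2.9) ≈ 1.361, f(3.3) ≈ 1.459, f(3.7) ≈ 1.548, f(4.1) ≈ 1.629, f(4.5) ≈ 1.705.
Sum = Δt · [f(2.9) + f(3.3) + f(3.7) + f(4.1) + f(4.5)].
Sum ≈ 3.080.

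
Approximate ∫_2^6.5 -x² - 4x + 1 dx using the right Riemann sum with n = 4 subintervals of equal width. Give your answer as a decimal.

Δx = (6.5 − 2)/4 = 1.125.
Right endpoints: 3.125, 4.25, 5.375, 6.5.
f(3.125) = -21.265625, f(4.25) = -34.0625, f(5.375) = -49.390625, f(6.5) = -67.25.
Sum = Δx · [f(3.125) + f(4.25) + f(5.375) + f(6.5)].
Sum = -193.46484375.

-193.46484375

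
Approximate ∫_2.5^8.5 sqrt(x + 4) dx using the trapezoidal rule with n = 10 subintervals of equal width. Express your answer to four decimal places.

18.4133

Δx = (8.5 − 2.5)/10 = 0.6.
f(2.5) ≈ 2.5495, f(3.1) ≈ 2.6646, f(3.7) ≈ 2.7749, f(4.3) ≈ 2.8810, f(4.9) ≈ 2.9833, f(5.5) ≈ 3.0822, f(6.1) ≈ 3.1780, f(6.7) ≈ 3.2711, f(7.3) ≈ 3.3615, f(7.9) ≈ 3.4496, f(8.5) ≈ 3.5355.
T_10 = (Δx/2)·[f(x_0) + 2f(x_1) + ... + 2f(x_{9}) + f(x_10)].
Sum ≈ 18.4133.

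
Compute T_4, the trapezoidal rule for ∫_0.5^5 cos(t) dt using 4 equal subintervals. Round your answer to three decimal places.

-1.283

Δt = (5 − 0.5)/4 = 1.125.
f(0.5) ≈ 0.878, f(1.625) ≈ -0.054, f(2.75) ≈ -0.924, f(3.875) ≈ -0.743, f(5) ≈ 0.284.
T_4 = (Δt/2)·[f(t_0) + 2f(t_1) + 2f(t_2) + 2f(t_3) + f(t_4)].
Sum ≈ -1.283.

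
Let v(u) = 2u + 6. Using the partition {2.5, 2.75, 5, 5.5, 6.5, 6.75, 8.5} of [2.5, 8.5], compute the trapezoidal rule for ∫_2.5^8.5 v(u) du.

Subinterval widths: 0.25, 2.25, 0.5, 1, 0.25, 1.75.
v(2.5) = 11, v(2.75) = 11.5, v(5) = 16, v(5.5) = 17, v(6.5) = 19, v(6.75) = 19.5, v(8.5) = 23.
On each subinterval the trapezoid contributes (Δu_i/2)·[v(u_{i-1}) + v(u_i)].
Sum = 102.

102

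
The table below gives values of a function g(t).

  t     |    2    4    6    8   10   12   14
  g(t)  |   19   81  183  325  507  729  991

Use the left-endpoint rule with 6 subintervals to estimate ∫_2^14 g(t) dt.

Δt = 2.
Sum = 2·[19 + 81 + 183 + 325 + 507 + 729] = 3688.

3688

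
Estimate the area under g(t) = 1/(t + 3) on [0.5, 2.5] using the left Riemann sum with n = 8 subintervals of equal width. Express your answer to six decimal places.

Δt = (2.5 − 0.5)/8 = 0.25.
Left endpoints: 0.5, 0.75, 1, 1.25, 1.5, 1.75, 2, 2.25.
g(0.5) = 2/7, g(0.75) = 4/15, g(1) = 0.25, g(1.25) = 4/17, g(1.5) = 2/9, g(1.75) = 4/19, g(2) = 0.2, g(2.25) = 4/21.
Sum = Δt · [g(0.5) + g(0.75) + g(1) + ...].
Sum ≈ 0.465225.

0.465225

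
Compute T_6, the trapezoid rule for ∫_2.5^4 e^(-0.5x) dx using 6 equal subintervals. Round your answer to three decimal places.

0.303

Δx = (4 − 2.5)/6 = 0.25.
f(2.5) ≈ 0.287, f(2.75) ≈ 0.253, f(3) ≈ 0.223, f(3.25) ≈ 0.197, f(3.5) ≈ 0.174, f(3.75) ≈ 0.153, f(4) ≈ 0.135.
T_6 = (Δx/2)·[f(x_0) + 2f(x_1) + ... + 2f(x_{5}) + f(x_6)].
Sum ≈ 0.303.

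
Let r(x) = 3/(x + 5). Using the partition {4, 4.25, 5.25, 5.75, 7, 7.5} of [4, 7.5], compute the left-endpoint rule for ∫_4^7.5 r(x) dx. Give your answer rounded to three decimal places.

Subinterval widths: 0.25, 1, 0.5, 1.25, 0.5.
Left endpoints: 4, 4.25, 5.25, 5.75, 7.
r(4) = 1/3, r(4.25) = 12/37, r(5.25) = 12/41, r(5.75) = 12/43, r(7) = 0.25.
Sum = Σ Δx_i · r(x_i).
Sum ≈ 1.028.

1.028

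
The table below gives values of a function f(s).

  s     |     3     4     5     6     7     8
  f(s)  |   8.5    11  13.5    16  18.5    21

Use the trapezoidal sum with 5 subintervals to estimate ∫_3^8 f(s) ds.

73.75

Δs = 1.
T_5 = (1/2)·[8.5 + 2·11 + 2·13.5 + 2·16 + 2·18.5 + 21] = 73.75.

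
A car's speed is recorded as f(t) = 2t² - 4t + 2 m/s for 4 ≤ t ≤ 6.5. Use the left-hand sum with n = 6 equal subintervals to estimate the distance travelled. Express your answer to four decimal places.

Δt = (6.5 − 4)/6 = 5/12.
Left endpoints: 4, 53/12, 29/6, 5.25, 17/3, 73/12.
f(4) = 18, f(53/12) = 1681/72, f(29/6) = 529/18, f(5.25) = 36.125, f(17/3) = 392/9, f(73/12) = 3721/72.
Sum = Δt · [f(4) + f(53/12) + f(29/6) + ...].
Sum ≈ 84.2072.

84.2072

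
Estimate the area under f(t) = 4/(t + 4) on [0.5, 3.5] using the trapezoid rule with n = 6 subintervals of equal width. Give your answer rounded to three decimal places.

2.046

Δt = (3.5 − 0.5)/6 = 0.5.
f(0.5) = 8/9, f(1) = 0.8, f(1.5) = 8/11, f(2) = 2/3, f(2.5) = 8/13, f(3) = 4/7, f(3.5) = 8/15.
T_6 = (Δt/2)·[f(t_0) + 2f(t_1) + ... + 2f(t_{5}) + f(t_6)].
Sum ≈ 2.046.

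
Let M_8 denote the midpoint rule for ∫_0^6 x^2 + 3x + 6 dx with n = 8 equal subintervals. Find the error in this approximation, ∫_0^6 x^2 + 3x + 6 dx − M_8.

Exact integral: ∫_0^6 f(x) dx = 162.
M_8 = 161.71875.
Error = 162 − 161.71875 = 0.28125.

0.28125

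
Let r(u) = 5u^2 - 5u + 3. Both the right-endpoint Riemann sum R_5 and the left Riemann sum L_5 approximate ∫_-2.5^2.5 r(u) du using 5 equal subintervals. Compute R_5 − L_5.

-25

R_5 = 58.75.
L_5 = 83.75.
R_5 − L_5 = -25.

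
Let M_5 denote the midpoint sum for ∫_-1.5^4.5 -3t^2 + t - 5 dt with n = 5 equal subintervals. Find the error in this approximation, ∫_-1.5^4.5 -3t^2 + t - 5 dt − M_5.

Exact integral: ∫_-1.5^4.5 f(t) dt = -115.5.
M_5 = -113.34.
Error = -115.5 − (-113.34) = -2.16.

-2.16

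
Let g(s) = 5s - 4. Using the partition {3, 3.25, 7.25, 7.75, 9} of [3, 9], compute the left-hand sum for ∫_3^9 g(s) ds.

111.3125

Subinterval widths: 0.25, 4, 0.5, 1.25.
Left endpoints: 3, 3.25, 7.25, 7.75.
g(3) = 11, g(3.25) = 12.25, g(7.25) = 32.25, g(7.75) = 34.75.
Sum = Σ Δs_i · g(s_i).
Sum = 111.3125.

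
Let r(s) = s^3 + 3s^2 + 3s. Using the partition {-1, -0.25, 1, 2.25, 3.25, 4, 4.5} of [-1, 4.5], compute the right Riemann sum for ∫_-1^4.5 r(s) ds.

Subinterval widths: 0.75, 1.25, 1.25, 1, 0.75, 0.5.
Right endpoints: -0.25, 1, 2.25, 3.25, 4, 4.5.
r(-0.25) = -0.578125, r(1) = 7, r(2.25) = 33.328125, r(3.25) = 75.765625, r(4) = 124, r(4.5) = 165.375.
Sum = Σ Δs_i · r(s_i).
Sum = 301.4296875.

301.4296875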